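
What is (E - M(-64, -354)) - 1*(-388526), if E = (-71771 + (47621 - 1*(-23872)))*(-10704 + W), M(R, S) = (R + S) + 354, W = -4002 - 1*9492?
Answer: 7115634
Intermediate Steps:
W = -13494 (W = -4002 - 9492 = -13494)
M(R, S) = 354 + R + S
E = 6727044 (E = (-71771 + (47621 - 1*(-23872)))*(-10704 - 13494) = (-71771 + (47621 + 23872))*(-24198) = (-71771 + 71493)*(-24198) = -278*(-24198) = 6727044)
(E - M(-64, -354)) - 1*(-388526) = (6727044 - (354 - 64 - 354)) - 1*(-388526) = (6727044 - 1*(-64)) + 388526 = (6727044 + 64) + 388526 = 6727108 + 388526 = 7115634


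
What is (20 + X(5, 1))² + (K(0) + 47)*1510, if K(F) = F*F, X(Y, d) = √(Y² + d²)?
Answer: 71396 + 40*√26 ≈ 71600.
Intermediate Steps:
K(F) = F²
(20 + X(5, 1))² + (K(0) + 47)*1510 = (20 + √(5² + 1²))² + (0² + 47)*1510 = (20 + √(25 + 1))² + (0 + 47)*1510 = (20 + √26)² + 47*1510 = (20 + √26)² + 70970 = 70970 + (20 + √26)²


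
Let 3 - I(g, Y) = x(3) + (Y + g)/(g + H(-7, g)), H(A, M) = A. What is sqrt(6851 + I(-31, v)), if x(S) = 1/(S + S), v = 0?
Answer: sqrt(22265454)/57 ≈ 82.783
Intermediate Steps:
x(S) = 1/(2*S)
I(g, Y) = 17/6 - (Y + g)/(-7 + g) (I(g, Y) = 3 - ((1/2)/3 + (Y + g)/(g - 7)) = 3 - ((1/2)*(1/3) + (Y + g)/(-7 + g)) = 3 - (1/6 + (Y + g)/(-7 + g)) = 3 + (-1/6 - (Y + g)/(-7 + g)) = 17/6 - (Y + g)/(-7 + g))
sqrt(6851 + I(-31, v)) = sqrt(6851 + (-119 - 6*0 + 11*(-31))/(6*(-7 - 31))) = sqrt(6851 + (1/6)*(-119 + 0 - 341)/(-38)) = sqrt(6851 + (1/6)*(-1/38)*(-460)) = sqrt(6851 + 115/57) = sqrt(390622/57) = sqrt(22265454)/57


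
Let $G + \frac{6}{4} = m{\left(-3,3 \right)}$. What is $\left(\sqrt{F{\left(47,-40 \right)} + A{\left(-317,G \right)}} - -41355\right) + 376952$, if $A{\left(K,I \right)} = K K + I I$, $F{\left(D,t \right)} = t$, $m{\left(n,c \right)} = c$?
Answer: $418307 + \frac{3 \sqrt{44645}}{2} \approx 4.1862 \cdot 10^{5}$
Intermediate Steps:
$G = \frac{3}{2}$ ($G = - \frac{3}{2} + 3 = \frac{3}{2} \approx 1.5$)
$A{\left(K,I \right)} = I^{2} + K^{2}$ ($A{\left(K,I \right)} = K^{2} + I^{2} = I^{2} + K^{2}$)
$\left(\sqrt{F{\left(47,-40 \right)} + A{\left(-317,G \right)}} - -41355\right) + 376952 = \left(\sqrt{-40 + \left(\left(\frac{3}{2}\right)^{2} + \left(-317\right)^{2}\right)} - -41355\right) + 376952 = \left(\sqrt{-40 + \left(\frac{9}{4} + 100489\right)} + 41355\right) + 376952 = \left(\sqrt{-40 + \frac{401965}{4}} + 41355\right) + 376952 = \left(\sqrt{\frac{401805}{4}} + 41355\right) + 376952 = \left(\frac{3 \sqrt{44645}}{2} + 41355\right) + 376952 = \left(41355 + \frac{3 \sqrt{44645}}{2}\right) + 376952 = 418307 + \frac{3 \sqrt{44645}}{2}$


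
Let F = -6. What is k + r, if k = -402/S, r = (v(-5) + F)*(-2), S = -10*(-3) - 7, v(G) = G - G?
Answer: -126/23 ≈ -5.4783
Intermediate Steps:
v(G) = 0
S = 23 (S = 30 - 7 = 23)
r = 12 (r = (0 - 6)*(-2) = -6*(-2) = 12)
k = -402/23 ≈ -17.478
k + r = -402/23 + 12 = -126/23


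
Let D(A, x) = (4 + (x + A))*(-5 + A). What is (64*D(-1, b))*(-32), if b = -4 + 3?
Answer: 24576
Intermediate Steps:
b = -1
D(A, x) = (-5 + A)*(4 + A + x) (D(A, x) = (4 + (A + x))*(-5 + A) = (4 + A + x)*(-5 + A) = (-5 + A)*(4 + A + x))
(64*D(-1, b))*(-32) = (64*(-20 + (-1)**2 - 1*(-1) - 5*(-1) - 1*(-1)))*(-32) = (64*(-20 + 1 + 1 + 5 + 1))*(-32) = (64*(-12))*(-32) = -768*(-32) = 24576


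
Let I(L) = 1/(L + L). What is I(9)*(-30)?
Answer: -5/3 ≈ -1.6667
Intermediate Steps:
I(L) = 1/(2*L)
I(9)*(-30) = ((1/2)/9)*(-30) = ((1/2)*(1/9))*(-30) = (1/18)*(-30) = -5/3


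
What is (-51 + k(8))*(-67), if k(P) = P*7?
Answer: -335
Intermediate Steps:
k(P) = 7*P
(-51 + k(8))*(-67) = (-51 + 7*8)*(-67) = (-51 + 56)*(-67) = 5*(-67) = -335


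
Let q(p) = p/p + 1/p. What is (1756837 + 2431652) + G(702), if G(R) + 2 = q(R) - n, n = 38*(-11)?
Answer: 2940612013/702 ≈ 4.1889e+6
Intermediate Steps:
q(p) = 1 + 1/p
n = -418
G(R) = 416 + (1 + R)/R (G(R) = -2 + ((1 + R)/R - 1*(-418)) = -2 + ((1 + R)/R + 418) = -2 + (418 + (1 + R)/R) = 416 + (1 + R)/R)
(1756837 + 2431652) + G(702) = (1756837 + 2431652) + (417 + 1/702) = 4188489 + (417 + 1/702) = 4188489 + 292735/702 = 2940612013/702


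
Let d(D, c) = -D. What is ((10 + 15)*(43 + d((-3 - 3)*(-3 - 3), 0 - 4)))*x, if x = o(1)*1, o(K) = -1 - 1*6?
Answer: -1225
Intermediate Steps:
o(K) = -7 (o(K) = -1 - 6 = -7)
x = -7 (x = -7*1 = -7)
((10 + 15)*(43 + d((-3 - 3)*(-3 - 3), 0 - 4)))*x = ((10 + 15)*(43 - (-3 - 3)*(-3 - 3)))*(-7) = (25*(43 - (-6)*(-6)))*(-7) = (25*(43 - 1*36))*(-7) = (25*(43 - 36))*(-7) = (25*7)*(-7) = 175*(-7) = -1225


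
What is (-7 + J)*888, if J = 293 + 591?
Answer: 778776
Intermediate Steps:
J = 884
(-7 + J)*888 = (-7 + 884)*888 = 877*888 = 778776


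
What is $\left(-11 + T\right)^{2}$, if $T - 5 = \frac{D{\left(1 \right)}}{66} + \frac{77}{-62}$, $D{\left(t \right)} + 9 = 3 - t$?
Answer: $\frac{56505289}{1046529} \approx 53.993$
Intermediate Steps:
$D{\left(t \right)} = -6 - t$ ($D{\left(t \right)} = -9 - \left(-3 + t\right) = -6 - t$)
$T = \frac{3736}{1023}$ ($T = 5 + \left(\frac{-6 - 1}{66} + \frac{77}{-62}\right) = 5 + \left(\left(-6 - 1\right) \frac{1}{66} + 77 \left(- \frac{1}{62}\right)\right) = 5 - \frac{1379}{1023} = \frac{3736}{1023} \approx 3.652$)
$\left(-11 + T\right)^{2} = \left(-11 + \frac{3736}{1023}\right)^{2} = \left(- \frac{7517}{1023}\right)^{2} = \frac{56505289}{1046529}$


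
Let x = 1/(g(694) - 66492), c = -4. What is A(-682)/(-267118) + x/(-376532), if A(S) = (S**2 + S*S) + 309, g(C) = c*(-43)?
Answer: -11618749632690281/3335182223572160 ≈ -3.4837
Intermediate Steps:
g(C) = 172 (g(C) = -4*(-43) = 172)
x = -1/66320 (x = 1/(172 - 66492) = 1/(-66320) = -1/66320 ≈ -1.5078e-5)
A(S) = 309 + 2*S**2 (A(S) = (S**2 + S**2) + 309 = 2*S**2 + 309 = 309 + 2*S**2)
A(-682)/(-267118) + x/(-376532) = (309 + 2*(-682)**2)/(-267118) - 1/66320/(-376532) = (309 + 2*465124)*(-1/267118) - 1/66320*(-1/376532) = (309 + 930248)*(-1/267118) + 1/24971602240 = 930557*(-1/267118) + 1/24971602240 = -930557/267118 + 1/24971602240 = -11618749632690281/3335182223572160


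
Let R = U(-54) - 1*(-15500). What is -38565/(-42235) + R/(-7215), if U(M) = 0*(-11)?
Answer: -15055841/12189021 ≈ -1.2352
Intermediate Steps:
U(M) = 0
R = 15500 (R = 0 - 1*(-15500) = 0 + 15500 = 15500)
-38565/(-42235) + R/(-7215) = -38565/(-42235) + 15500/(-7215) = -38565*(-1/42235) + 15500*(-1/7215) = 7713/8447 - 3100/1443 = -15055841/12189021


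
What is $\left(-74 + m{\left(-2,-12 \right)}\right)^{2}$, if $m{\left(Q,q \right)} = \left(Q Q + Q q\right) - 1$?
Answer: $2209$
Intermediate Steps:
$m{\left(Q,q \right)} = -1 + Q^{2} + Q q$ ($m{\left(Q,q \right)} = \left(Q^{2} + Q q\right) - 1 = -1 + Q^{2} + Q q$)
$\left(-74 + m{\left(-2,-12 \right)}\right)^{2} = \left(-74 - \left(-23 - 4\right)\right)^{2} = \left(-74 + \left(-1 + 4 + 24\right)\right)^{2} = \left(-74 + 27\right)^{2} = \left(-47\right)^{2} = 2209$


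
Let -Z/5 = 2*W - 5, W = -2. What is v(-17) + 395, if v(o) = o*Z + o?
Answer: -387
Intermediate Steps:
Z = 45 (Z = -5*(2*(-2) - 5) = -5*(-4 - 5) = -5*(-9) = 45)
v(o) = 46*o (v(o) = o*45 + o = 45*o + o = 46*o)
v(-17) + 395 = 46*(-17) + 395 = -782 + 395 = -387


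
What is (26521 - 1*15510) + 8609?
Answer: 19620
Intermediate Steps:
(26521 - 1*15510) + 8609 = (26521 - 15510) + 8609 = 11011 + 8609 = 19620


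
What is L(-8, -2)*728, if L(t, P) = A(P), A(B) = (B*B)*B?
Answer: -5824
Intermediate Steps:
A(B) = B³ (A(B) = B²*B = B³)
L(t, P) = P³
L(-8, -2)*728 = (-2)³*728 = -8*728 = -5824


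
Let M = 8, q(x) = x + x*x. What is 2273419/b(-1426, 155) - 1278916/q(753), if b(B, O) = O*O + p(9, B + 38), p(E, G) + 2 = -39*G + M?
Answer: 595398503485/22188990603 ≈ 26.833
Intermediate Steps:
q(x) = x + x²
p(E, G) = 6 - 39*G (p(E, G) = -2 + (-39*G + 8) = -2 + (8 - 39*G) = 6 - 39*G)
b(B, O) = -1476 + O² - 39*B (b(B, O) = O*O + (6 - 39*(B + 38)) = O² + (6 - 39*(38 + B)) = O² + (6 + (-1482 - 39*B)) = O² + (-1476 - 39*B) = -1476 + O² - 39*B)
2273419/b(-1426, 155) - 1278916/q(753) = 2273419/(-1476 + 155² - 39*(-1426)) - 1278916*1/(753*(1 + 753)) = 2273419/(-1476 + 24025 + 55614) - 1278916/(753*754) = 2273419/78163 - 1278916/567762 = 2273419*(1/78163) - 1278916*1/567762 = 2273419/78163 - 639458/283881 = 595398503485/22188990603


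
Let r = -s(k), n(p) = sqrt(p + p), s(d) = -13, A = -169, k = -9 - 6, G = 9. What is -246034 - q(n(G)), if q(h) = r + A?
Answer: -245878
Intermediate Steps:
k = -15
n(p) = sqrt(2)*sqrt(p) (n(p) = sqrt(2*p) = sqrt(2)*sqrt(p))
r = 13 (r = -1*(-13) = 13)
q(h) = -156 (q(h) = 13 - 169 = -156)
-246034 - q(n(G)) = -246034 - 1*(-156) = -246034 + 156 = -245878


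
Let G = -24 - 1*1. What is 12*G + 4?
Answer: -296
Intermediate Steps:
G = -25 (G = -24 - 1 = -25)
12*G + 4 = 12*(-25) + 4 = -300 + 4 = -296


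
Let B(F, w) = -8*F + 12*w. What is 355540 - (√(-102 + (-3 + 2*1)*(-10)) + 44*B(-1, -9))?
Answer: 359940 - 2*I*√23 ≈ 3.5994e+5 - 9.5917*I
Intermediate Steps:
355540 - (√(-102 + (-3 + 2*1)*(-10)) + 44*B(-1, -9)) = 355540 - (√(-102 + (-3 + 2*1)*(-10)) + 44*(-8*(-1) + 12*(-9))) = 355540 - (√(-102 + (-3 + 2)*(-10)) + 44*(8 - 108)) = 355540 - (√(-102 - 1*(-10)) + 44*(-100)) = 355540 - (√(-102 + 10) - 4400) = 355540 - (√(-92) - 4400) = 355540 - (2*I*√23 - 4400) = 355540 - (-4400 + 2*I*√23) = 355540 + (4400 - 2*I*√23) = 359940 - 2*I*√23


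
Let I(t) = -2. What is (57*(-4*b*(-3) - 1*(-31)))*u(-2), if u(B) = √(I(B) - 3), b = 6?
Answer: 5871*I*√5 ≈ 13128.0*I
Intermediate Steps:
u(B) = I*√5 (u(B) = √(-2 - 3) = √(-5) = I*√5)
(57*(-4*b*(-3) - 1*(-31)))*u(-2) = (57*(-4*6*(-3) - 1*(-31)))*(I*√5) = (57*(-24*(-3) + 31))*(I*√5) = (57*(72 + 31))*(I*√5) = (57*103)*(I*√5) = 5871*(I*√5) = 5871*I*√5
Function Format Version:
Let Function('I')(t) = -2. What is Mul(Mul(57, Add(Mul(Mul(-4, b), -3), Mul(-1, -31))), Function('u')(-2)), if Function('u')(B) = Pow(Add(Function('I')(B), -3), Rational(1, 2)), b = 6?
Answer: Mul(5871, I, Pow(5, Rational(1, 2))) ≈ Mul(13128., I)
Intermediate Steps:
Function('u')(B) = Mul(I, Pow(5, Rational(1, 2))) (Function('u')(B) = Pow(Add(-2, -3), Rational(1, 2)) = Pow(-5, Rational(1, 2)) = Mul(I, Pow(5, Rational(1, 2))))
Mul(Mul(57, Add(Mul(Mul(-4, b), -3), Mul(-1, -31))), Function('u')(-2)) = Mul(Mul(57, Add(Mul(Mul(-4, 6), -3), Mul(-1, -31))), Mul(I, Pow(5, Rational(1, 2)))) = Mul(Mul(57, Add(Mul(-24, -3), 31)), Mul(I, Pow(5, Rational(1, 2)))) = Mul(Mul(57, Add(72, 31)), Mul(I, Pow(5, Rational(1, 2)))) = Mul(Mul(57, 103), Mul(I, Pow(5, Rational(1, 2)))) = Mul(5871, Mul(I, Pow(5, Rational(1, 2)))) = Mul(5871, I, Pow(5, Rational(1, 2)))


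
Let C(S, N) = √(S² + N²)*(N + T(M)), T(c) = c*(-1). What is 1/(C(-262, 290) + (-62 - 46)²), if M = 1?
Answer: -1458/1577660341 + 289*√38186/6310641364 ≈ 8.0249e-6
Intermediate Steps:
T(c) = -c
C(S, N) = √(N² + S²)*(-1 + N) (C(S, N) = √(S² + N²)*(N - 1*1) = √(N² + S²)*(N - 1) = √(N² + S²)*(-1 + N))
1/(C(-262, 290) + (-62 - 46)²) = 1/(√(290² + (-262)²)*(-1 + 290) + (-62 - 46)²) = 1/(√(84100 + 68644)*289 + (-108)²) = 1/(√152744*289 + 11664) = 1/((2*√38186)*289 + 11664) = 1/(578*√38186 + 11664) = 1/(11664 + 578*√38186)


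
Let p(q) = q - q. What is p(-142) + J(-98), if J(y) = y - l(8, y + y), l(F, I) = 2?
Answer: -100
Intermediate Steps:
p(q) = 0
J(y) = -2 + y (J(y) = y - 1*2 = y - 2 = -2 + y)
p(-142) + J(-98) = 0 + (-2 - 98) = 0 - 100 = -100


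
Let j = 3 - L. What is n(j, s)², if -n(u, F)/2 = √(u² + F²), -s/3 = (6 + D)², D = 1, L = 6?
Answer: 86472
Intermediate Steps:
j = -3 (j = 3 - 1*6 = 3 - 6 = -3)
s = -147 (s = -3*(6 + 1)² = -3*7² = -3*49 = -147)
n(u, F) = -2*√(F² + u²) (n(u, F) = -2*√(u² + F²) = -2*√(F² + u²))
n(j, s)² = (-2*√((-147)² + (-3)²))² = (-2*√(21609 + 9))² = (-6*√2402)² = 86472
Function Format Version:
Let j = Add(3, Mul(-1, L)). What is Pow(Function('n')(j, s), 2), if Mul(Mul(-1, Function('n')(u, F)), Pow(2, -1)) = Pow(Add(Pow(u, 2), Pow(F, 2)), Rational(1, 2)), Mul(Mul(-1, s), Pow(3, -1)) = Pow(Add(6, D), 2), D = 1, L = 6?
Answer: 86472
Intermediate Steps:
j = -3 (j = Add(3, Mul(-1, 6)) = Add(3, -6) = -3)
s = -147 (s = Mul(-3, Pow(Add(6, 1), 2)) = Mul(-3, Pow(7, 2)) = Mul(-3, 49) = -147)
Function('n')(u, F) = Mul(-2, Pow(Add(Pow(F, 2), Pow(u, 2)), Rational(1, 2))) (Function('n')(u, F) = Mul(-2, Pow(Add(Pow(u, 2), Pow(F, 2)), Rational(1, 2))) = Mul(-2, Pow(Add(Pow(F, 2), Pow(u, 2)), Rational(1, 2))))
Pow(Function('n')(j, s), 2) = Pow(Mul(-2, Pow(Add(Pow(-147, 2), Pow(-3, 2)), Rational(1, 2))), 2) = Pow(Mul(-2, Pow(Add(21609, 9), Rational(1, 2))), 2) = Pow(Mul(-2, Pow(21618, Rational(1, 2))), 2) = Pow(Mul(-2, Mul(3, Pow(2402, Rational(1, 2)))), 2) = Pow(Mul(-6, Pow(2402, Rational(1, 2))), 2) = 86472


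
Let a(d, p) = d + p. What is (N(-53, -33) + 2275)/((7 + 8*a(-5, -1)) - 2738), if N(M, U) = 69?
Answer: -2344/2779 ≈ -0.84347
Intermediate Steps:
(N(-53, -33) + 2275)/((7 + 8*a(-5, -1)) - 2738) = (69 + 2275)/((7 + 8*(-5 - 1)) - 2738) = 2344/((7 + 8*(-6)) - 2738) = 2344/((7 - 48) - 2738) = 2344/(-41 - 2738) = 2344/(-2779) = 2344*(-1/2779) = -2344/2779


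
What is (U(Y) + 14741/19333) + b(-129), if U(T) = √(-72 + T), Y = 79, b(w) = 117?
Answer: 2276702/19333 + √7 ≈ 120.41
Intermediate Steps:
(U(Y) + 14741/19333) + b(-129) = (√(-72 + 79) + 14741/19333) + 117 = (√7 + 14741*(1/19333)) + 117 = (√7 + 14741/19333) + 117 = (14741/19333 + √7) + 117 = 2276702/19333 + √7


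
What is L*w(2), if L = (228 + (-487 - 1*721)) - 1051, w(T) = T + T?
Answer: -8124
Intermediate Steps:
w(T) = 2*T
L = -2031 (L = (228 + (-487 - 721)) - 1051 = (228 - 1208) - 1051 = -980 - 1051 = -2031)
L*w(2) = -4062*2 = -2031*4 = -8124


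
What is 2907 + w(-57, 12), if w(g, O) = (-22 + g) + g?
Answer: 2771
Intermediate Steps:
w(g, O) = -22 + 2*g
2907 + w(-57, 12) = 2907 + (-22 + 2*(-57)) = 2907 + (-22 - 114) = 2907 - 136 = 2771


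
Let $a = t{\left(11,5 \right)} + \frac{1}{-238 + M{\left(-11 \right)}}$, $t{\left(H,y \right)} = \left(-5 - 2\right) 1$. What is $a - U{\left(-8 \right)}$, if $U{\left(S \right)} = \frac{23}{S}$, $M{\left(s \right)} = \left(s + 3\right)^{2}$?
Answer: $- \frac{2875}{696} \approx -4.1307$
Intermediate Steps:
$M{\left(s \right)} = \left(3 + s\right)^{2}$
$t{\left(H,y \right)} = -7$ ($t{\left(H,y \right)} = \left(-7\right) 1 = -7$)
$a = - \frac{1219}{174}$ ($a = -7 + \frac{1}{-238 + \left(3 - 11\right)^{2}} = -7 + \frac{1}{-238 + \left(-8\right)^{2}} = -7 + \frac{1}{-238 + 64} = -7 + \frac{1}{-174} = -7 - \frac{1}{174} = - \frac{1219}{174} \approx -7.0057$)
$a - U{\left(-8 \right)} = - \frac{1219}{174} - \frac{23}{-8} = - \frac{1219}{174} - 23 \left(- \frac{1}{8}\right) = - \frac{1219}{174} - - \frac{23}{8} = - \frac{1219}{174} + \frac{23}{8} = - \frac{2875}{696}$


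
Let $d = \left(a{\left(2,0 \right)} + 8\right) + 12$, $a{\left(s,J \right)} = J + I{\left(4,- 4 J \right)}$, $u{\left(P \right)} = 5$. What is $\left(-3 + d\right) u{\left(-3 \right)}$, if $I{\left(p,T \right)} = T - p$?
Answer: $65$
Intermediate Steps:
$a{\left(s,J \right)} = -4 - 3 J$ ($a{\left(s,J \right)} = J - \left(4 + 4 J\right) = -4 - 3 J$)
$d = 16$ ($d = \left(\left(-4 - 0\right) + 8\right) + 12 = \left(\left(-4 + 0\right) + 8\right) + 12 = \left(-4 + 8\right) + 12 = 4 + 12 = 16$)
$\left(-3 + d\right) u{\left(-3 \right)} = \left(-3 + 16\right) 5 = 13 \cdot 5 = 65$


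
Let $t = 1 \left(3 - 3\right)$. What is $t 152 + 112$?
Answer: $112$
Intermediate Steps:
$t = 0$ ($t = 1 \cdot 0 = 0$)
$t 152 + 112 = 0 \cdot 152 + 112 = 0 + 112 = 112$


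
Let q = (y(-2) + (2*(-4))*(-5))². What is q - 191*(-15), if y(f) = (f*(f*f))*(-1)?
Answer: 5169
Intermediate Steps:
y(f) = -f³ (y(f) = (f*f²)*(-1) = f³*(-1) = -f³)
q = 2304 (q = (-1*(-2)³ + (2*(-4))*(-5))² = (-1*(-8) - 8*(-5))² = (8 + 40)² = 48² = 2304)
q - 191*(-15) = 2304 - 191*(-15) = 2304 - 1*(-2865) = 2304 + 2865 = 5169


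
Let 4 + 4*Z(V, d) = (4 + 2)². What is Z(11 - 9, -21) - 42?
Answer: -34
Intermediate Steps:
Z(V, d) = 8 (Z(V, d) = -1 + (4 + 2)²/4 = -1 + (¼)*6² = -1 + (¼)*36 = -1 + 9 = 8)
Z(11 - 9, -21) - 42 = 8 - 42 = -34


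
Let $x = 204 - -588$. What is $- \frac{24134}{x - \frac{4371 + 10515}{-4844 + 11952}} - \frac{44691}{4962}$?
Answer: $- \frac{183687998869}{4643315550} \approx -39.56$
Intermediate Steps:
$x = 792$ ($x = 204 + 588 = 792$)
$- \frac{24134}{x - \frac{4371 + 10515}{-4844 + 11952}} - \frac{44691}{4962} = - \frac{24134}{792 - \frac{4371 + 10515}{-4844 + 11952}} - \frac{44691}{4962} = - \frac{24134}{792 - \frac{14886}{7108}} - \frac{14897}{1654} = - \frac{24134}{792 - 14886 \cdot \frac{1}{7108}} - \frac{14897}{1654} = - \frac{24134}{792 - \frac{7443}{3554}} - \frac{14897}{1654} = - \frac{24134}{\frac{2807325}{3554}} - \frac{14897}{1654} = \left(-24134\right) \frac{3554}{2807325} - \frac{14897}{1654} = - \frac{85772236}{2807325} - \frac{14897}{1654} = - \frac{183687998869}{4643315550}$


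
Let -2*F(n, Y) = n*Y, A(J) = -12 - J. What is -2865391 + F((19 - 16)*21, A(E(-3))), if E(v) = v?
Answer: -5730215/2 ≈ -2.8651e+6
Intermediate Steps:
F(n, Y) = -Y*n/2 (F(n, Y) = -n*Y/2 = -Y*n/2)
-2865391 + F((19 - 16)*21, A(E(-3))) = -2865391 - (-12 - 1*(-3))*(19 - 16)*21/2 = -2865391 - (-12 + 3)*3*21/2 = -2865391 - ½*(-9)*63 = -2865391 + 567/2 = -5730215/2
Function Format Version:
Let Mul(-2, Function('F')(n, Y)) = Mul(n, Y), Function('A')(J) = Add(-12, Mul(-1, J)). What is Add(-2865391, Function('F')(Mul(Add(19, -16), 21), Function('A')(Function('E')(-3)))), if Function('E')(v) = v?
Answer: Rational(-5730215, 2) ≈ -2.8651e+6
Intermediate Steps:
Function('F')(n, Y) = Mul(Rational(-1, 2), Y, n) (Function('F')(n, Y) = Mul(Rational(-1, 2), Mul(n, Y)) = Mul(Rational(-1, 2), Mul(Y, n)) = Mul(Rational(-1, 2), Y, n))
Add(-2865391, Function('F')(Mul(Add(19, -16), 21), Function('A')(Function('E')(-3)))) = Add(-2865391, Mul(Rational(-1, 2), Add(-12, Mul(-1, -3)), Mul(Add(19, -16), 21))) = Add(-2865391, Mul(Rational(-1, 2), Add(-12, 3), Mul(3, 21))) = Add(-2865391, Mul(Rational(-1, 2), -9, 63)) = Add(-2865391, Rational(567, 2)) = Rational(-5730215, 2)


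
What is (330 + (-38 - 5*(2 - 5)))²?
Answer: 94249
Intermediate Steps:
(330 + (-38 - 5*(2 - 5)))² = (330 + (-38 - 5*(-3)))² = (330 + (-38 - 1*(-15)))² = (330 + (-38 + 15))² = (330 - 23)² = 307² = 94249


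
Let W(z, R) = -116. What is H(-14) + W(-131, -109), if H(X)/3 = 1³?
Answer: -113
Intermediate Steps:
H(X) = 3 (H(X) = 3*1³ = 3*1 = 3)
H(-14) + W(-131, -109) = 3 - 116 = -113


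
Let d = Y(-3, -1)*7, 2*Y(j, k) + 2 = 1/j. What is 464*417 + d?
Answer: 1160879/6 ≈ 1.9348e+5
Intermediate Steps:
Y(j, k) = -1 + 1/(2*j)
d = -49/6 (d = ((½ - 1*(-3))/(-3))*7 = -(½ + 3)/3*7 = -⅓*7/2*7 = -7/6*7 = -49/6 ≈ -8.1667)
464*417 + d = 464*417 - 49/6 = 193488 - 49/6 = 1160879/6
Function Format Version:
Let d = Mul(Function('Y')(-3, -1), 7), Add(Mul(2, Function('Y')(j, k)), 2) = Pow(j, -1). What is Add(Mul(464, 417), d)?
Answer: Rational(1160879, 6) ≈ 1.9348e+5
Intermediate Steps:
Function('Y')(j, k) = Add(-1, Mul(Rational(1, 2), Pow(j, -1)))
d = Rational(-49, 6) (d = Mul(Mul(Pow(-3, -1), Add(Rational(1, 2), Mul(-1, -3))), 7) = Mul(Mul(Rational(-1, 3), Add(Rational(1, 2), 3)), 7) = Mul(Mul(Rational(-1, 3), Rational(7, 2)), 7) = Mul(Rational(-7, 6), 7) = Rational(-49, 6) ≈ -8.1667)
Add(Mul(464, 417), d) = Add(Mul(464, 417), Rational(-49, 6)) = Add(193488, Rational(-49, 6)) = Rational(1160879, 6)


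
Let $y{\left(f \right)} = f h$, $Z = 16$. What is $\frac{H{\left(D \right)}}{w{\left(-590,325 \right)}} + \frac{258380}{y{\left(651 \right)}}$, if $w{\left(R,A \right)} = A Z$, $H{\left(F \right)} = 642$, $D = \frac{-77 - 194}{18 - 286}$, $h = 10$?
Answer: $\frac{67387771}{1692600} \approx 39.813$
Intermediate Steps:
$D = \frac{271}{268}$ ($D = - \frac{271}{-268} = \left(-271\right) \left(- \frac{1}{268}\right) = \frac{271}{268} \approx 1.0112$)
$w{\left(R,A \right)} = 16 A$ ($w{\left(R,A \right)} = A 16 = 16 A$)
$y{\left(f \right)} = 10 f$ ($y{\left(f \right)} = f 10 = 10 f$)
$\frac{H{\left(D \right)}}{w{\left(-590,325 \right)}} + \frac{258380}{y{\left(651 \right)}} = \frac{642}{16 \cdot 325} + \frac{258380}{10 \cdot 651} = \frac{642}{5200} + \frac{258380}{6510} = 642 \cdot \frac{1}{5200} + 258380 \cdot \frac{1}{6510} = \frac{321}{2600} + \frac{25838}{651} = \frac{67387771}{1692600}$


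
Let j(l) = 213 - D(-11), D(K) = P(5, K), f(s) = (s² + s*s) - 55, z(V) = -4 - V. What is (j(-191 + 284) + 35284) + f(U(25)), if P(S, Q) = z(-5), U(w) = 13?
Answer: 35779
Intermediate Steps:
P(S, Q) = 1 (P(S, Q) = -4 - 1*(-5) = -4 + 5 = 1)
f(s) = -55 + 2*s² (f(s) = (s² + s²) - 55 = 2*s² - 55 = -55 + 2*s²)
D(K) = 1
j(l) = 212 (j(l) = 213 - 1*1 = 213 - 1 = 212)
(j(-191 + 284) + 35284) + f(U(25)) = (212 + 35284) + (-55 + 2*13²) = 35496 + (-55 + 2*169) = 35496 + (-55 + 338) = 35496 + 283 = 35779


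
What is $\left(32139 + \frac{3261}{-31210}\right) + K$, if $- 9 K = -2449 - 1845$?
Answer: $\frac{9161510101}{280890} \approx 32616.0$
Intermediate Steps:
$K = \frac{4294}{9}$ ($K = - \frac{-2449 - 1845}{9} = \left(- \frac{1}{9}\right) \left(-4294\right) = \frac{4294}{9} \approx 477.11$)
$\left(32139 + \frac{3261}{-31210}\right) + K = \left(32139 + \frac{3261}{-31210}\right) + \frac{4294}{9} = \left(32139 + 3261 \left(- \frac{1}{31210}\right)\right) + \frac{4294}{9} = \left(32139 - \frac{3261}{31210}\right) + \frac{4294}{9} = \frac{1003054929}{31210} + \frac{4294}{9} = \frac{9161510101}{280890}$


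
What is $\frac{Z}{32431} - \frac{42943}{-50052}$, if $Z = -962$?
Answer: $\frac{1344534409}{1623236412} \approx 0.8283$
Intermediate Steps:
$\frac{Z}{32431} - \frac{42943}{-50052} = - \frac{962}{32431} - \frac{42943}{-50052} = \left(-962\right) \frac{1}{32431} - - \frac{42943}{50052} = - \frac{962}{32431} + \frac{42943}{50052} = \frac{1344534409}{1623236412}$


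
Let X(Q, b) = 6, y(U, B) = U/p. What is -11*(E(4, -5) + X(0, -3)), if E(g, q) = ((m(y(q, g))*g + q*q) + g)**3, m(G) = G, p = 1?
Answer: -8085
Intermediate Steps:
y(U, B) = U (y(U, B) = U/1 = U*1 = U)
E(g, q) = (g + q**2 + g*q)**3 (E(g, q) = ((q*g + q*q) + g)**3 = ((g*q + q**2) + g)**3 = ((q**2 + g*q) + g)**3 = (g + q**2 + g*q)**3)
-11*(E(4, -5) + X(0, -3)) = -11*((4 + (-5)**2 + 4*(-5))**3 + 6) = -11*((4 + 25 - 20)**3 + 6) = -11*(9**3 + 6) = -11*(729 + 6) = -11*735 = -8085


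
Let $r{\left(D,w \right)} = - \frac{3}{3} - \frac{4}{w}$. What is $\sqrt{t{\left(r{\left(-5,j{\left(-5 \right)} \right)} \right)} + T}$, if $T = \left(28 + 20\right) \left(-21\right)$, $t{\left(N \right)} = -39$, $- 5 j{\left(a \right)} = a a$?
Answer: $i \sqrt{1047} \approx 32.357 i$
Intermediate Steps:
$j{\left(a \right)} = - \frac{a^{2}}{5}$ ($j{\left(a \right)} = - \frac{a a}{5} = - \frac{a^{2}}{5}$)
$r{\left(D,w \right)} = -1 - \frac{4}{w}$ ($r{\left(D,w \right)} = \left(-3\right) \frac{1}{3} - \frac{4}{w} = -1 - \frac{4}{w}$)
$T = -1008$ ($T = 48 \left(-21\right) = -1008$)
$\sqrt{t{\left(r{\left(-5,j{\left(-5 \right)} \right)} \right)} + T} = \sqrt{-39 - 1008} = \sqrt{-1047} = i \sqrt{1047}$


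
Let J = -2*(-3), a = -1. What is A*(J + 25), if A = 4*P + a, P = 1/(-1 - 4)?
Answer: -279/5 ≈ -55.800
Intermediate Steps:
J = 6
P = -⅕ (P = 1/(-5) = -⅕ ≈ -0.20000)
A = -9/5 (A = 4*(-⅕) - 1 = -⅘ - 1 = -9/5 ≈ -1.8000)
A*(J + 25) = -9*(6 + 25)/5 = -9/5*31 = -279/5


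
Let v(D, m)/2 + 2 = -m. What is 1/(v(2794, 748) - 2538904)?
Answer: -1/2540404 ≈ -3.9364e-7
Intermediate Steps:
v(D, m) = -4 - 2*m (v(D, m) = -4 + 2*(-m) = -4 - 2*m)
1/(v(2794, 748) - 2538904) = 1/((-4 - 2*748) - 2538904) = 1/((-4 - 1496) - 2538904) = 1/(-1500 - 2538904) = 1/(-2540404) = -1/2540404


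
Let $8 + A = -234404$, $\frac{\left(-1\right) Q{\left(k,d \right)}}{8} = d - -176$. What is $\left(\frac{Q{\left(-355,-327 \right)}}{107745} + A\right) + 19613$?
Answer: $- \frac{23143517047}{107745} \approx -2.148 \cdot 10^{5}$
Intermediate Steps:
$Q{\left(k,d \right)} = -1408 - 8 d$ ($Q{\left(k,d \right)} = - 8 \left(d - -176\right) = - 8 \left(d + 176\right) = - 8 \left(176 + d\right) = -1408 - 8 d$)
$A = -234412$ ($A = -8 - 234404 = -234412$)
$\left(\frac{Q{\left(-355,-327 \right)}}{107745} + A\right) + 19613 = \left(\frac{-1408 - -2616}{107745} - 234412\right) + 19613 = \left(\left(-1408 + 2616\right) \frac{1}{107745} - 234412\right) + 19613 = \left(1208 \cdot \frac{1}{107745} - 234412\right) + 19613 = \left(\frac{1208}{107745} - 234412\right) + 19613 = - \frac{25256719732}{107745} + 19613 = - \frac{23143517047}{107745}$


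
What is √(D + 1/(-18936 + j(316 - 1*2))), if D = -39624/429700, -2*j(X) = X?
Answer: I*√15525965718392143/410213105 ≈ 0.30375*I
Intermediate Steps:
j(X) = -X/2
D = -9906/107425 (D = -39624*1/429700 = -9906/107425 ≈ -0.092213)
√(D + 1/(-18936 + j(316 - 1*2))) = √(-9906/107425 + 1/(-18936 - (316 - 1*2)/2)) = √(-9906/107425 + 1/(-18936 - (316 - 2)/2)) = √(-9906/107425 + 1/(-18936 - ½*314)) = √(-9906/107425 + 1/(-18936 - 157)) = √(-9906/107425 + 1/(-19093)) = √(-9906/107425 - 1/19093) = √(-189242683/2051065525) = I*√15525965718392143/410213105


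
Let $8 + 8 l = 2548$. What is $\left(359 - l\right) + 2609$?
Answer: $\frac{5301}{2} \approx 2650.5$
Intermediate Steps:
$l = \frac{635}{2}$ ($l = -1 + \frac{1}{8} \cdot 2548 = -1 + \frac{637}{2} = \frac{635}{2} \approx 317.5$)
$\left(359 - l\right) + 2609 = \left(359 - \frac{635}{2}\right) + 2609 = \frac{83}{2} + 2609 = \frac{5301}{2}$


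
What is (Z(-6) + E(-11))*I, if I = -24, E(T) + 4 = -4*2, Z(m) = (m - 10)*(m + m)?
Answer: -4320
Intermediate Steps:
Z(m) = 2*m*(-10 + m) (Z(m) = (-10 + m)*(2*m) = 2*m*(-10 + m))
E(T) = -12 (E(T) = -4 - 4*2 = -4 - 8 = -12)
(Z(-6) + E(-11))*I = (2*(-6)*(-10 - 6) - 12)*(-24) = (2*(-6)*(-16) - 12)*(-24) = (192 - 12)*(-24) = 180*(-24) = -4320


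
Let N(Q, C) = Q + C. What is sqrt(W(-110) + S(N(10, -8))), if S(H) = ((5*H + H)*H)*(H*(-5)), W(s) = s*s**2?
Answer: 2*I*sqrt(332810) ≈ 1153.8*I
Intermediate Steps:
W(s) = s**3
N(Q, C) = C + Q
S(H) = -30*H**3 (S(H) = ((6*H)*H)*(-5*H) = (6*H**2)*(-5*H) = -30*H**3)
sqrt(W(-110) + S(N(10, -8))) = sqrt((-110)**3 - 30*(-8 + 10)**3) = sqrt(-1331000 - 30*2**3) = sqrt(-1331000 - 30*8) = sqrt(-1331000 - 240) = sqrt(-1331240) = 2*I*sqrt(332810)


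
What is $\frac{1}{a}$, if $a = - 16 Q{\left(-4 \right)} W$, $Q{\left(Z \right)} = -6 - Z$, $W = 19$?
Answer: $\frac{1}{608} \approx 0.0016447$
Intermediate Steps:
$a = 608$ ($a = - 16 \left(-6 - -4\right) 19 = - 16 \left(-6 + 4\right) 19 = \left(-16\right) \left(-2\right) 19 = 32 \cdot 19 = 608$)
$\frac{1}{a} = \frac{1}{608}$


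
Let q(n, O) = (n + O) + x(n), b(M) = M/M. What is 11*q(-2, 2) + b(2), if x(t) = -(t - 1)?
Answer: 34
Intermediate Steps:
b(M) = 1
x(t) = 1 - t (x(t) = -(-1 + t) = 1 - t)
q(n, O) = 1 + O (q(n, O) = (n + O) + (1 - n) = (O + n) + (1 - n) = 1 + O)
11*q(-2, 2) + b(2) = 11*(1 + 2) + 1 = 11*3 + 1 = 33 + 1 = 34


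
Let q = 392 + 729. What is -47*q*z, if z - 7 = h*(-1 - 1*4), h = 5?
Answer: 948366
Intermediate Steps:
q = 1121
z = -18 (z = 7 + 5*(-1 - 1*4) = 7 + 5*(-1 - 4) = 7 + 5*(-5) = 7 - 25 = -18)
-47*q*z = -52687*(-18) = -47*(-20178) = 948366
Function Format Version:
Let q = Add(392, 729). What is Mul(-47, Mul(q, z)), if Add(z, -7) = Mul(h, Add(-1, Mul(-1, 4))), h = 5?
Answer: 948366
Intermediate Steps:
q = 1121
z = -18 (z = Add(7, Mul(5, Add(-1, Mul(-1, 4)))) = Add(7, Mul(5, Add(-1, -4))) = Add(7, Mul(5, -5)) = Add(7, -25) = -18)
Mul(-47, Mul(q, z)) = Mul(-47, Mul(1121, -18)) = Mul(-47, -20178) = 948366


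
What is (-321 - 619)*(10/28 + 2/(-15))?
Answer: -4418/21 ≈ -210.38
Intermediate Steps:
(-321 - 619)*(10/28 + 2/(-15)) = -940*(10*(1/28) + 2*(-1/15)) = -940*(5/14 - 2/15) = -940*47/210 = -4418/21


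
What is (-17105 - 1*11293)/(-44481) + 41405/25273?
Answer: 853146153/374722771 ≈ 2.2767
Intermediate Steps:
(-17105 - 1*11293)/(-44481) + 41405/25273 = (-17105 - 11293)*(-1/44481) + 41405*(1/25273) = -28398*(-1/44481) + 41405/25273 = 9466/14827 + 41405/25273 = 853146153/374722771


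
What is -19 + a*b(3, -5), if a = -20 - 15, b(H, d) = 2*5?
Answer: -369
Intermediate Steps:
b(H, d) = 10
a = -35
-19 + a*b(3, -5) = -19 - 35*10 = -19 - 350 = -369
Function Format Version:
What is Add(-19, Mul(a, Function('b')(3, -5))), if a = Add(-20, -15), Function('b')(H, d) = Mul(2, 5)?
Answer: -369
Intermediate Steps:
Function('b')(H, d) = 10
a = -35
Add(-19, Mul(a, Function('b')(3, -5))) = Add(-19, Mul(-35, 10)) = Add(-19, -350) = -369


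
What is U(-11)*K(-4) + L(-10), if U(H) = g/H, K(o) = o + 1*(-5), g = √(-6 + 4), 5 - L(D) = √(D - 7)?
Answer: 5 - I*√17 + 9*I*√2/11 ≈ 5.0 - 2.966*I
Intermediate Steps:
L(D) = 5 - √(-7 + D) (L(D) = 5 - √(D - 7) = 5 - √(-7 + D))
g = I*√2 (g = √(-2) = I*√2 ≈ 1.4142*I)
K(o) = -5 + o (K(o) = o - 5 = -5 + o)
U(H) = I*√2/H (U(H) = (I*√2)/H = I*√2/H)
U(-11)*K(-4) + L(-10) = (I*√2/(-11))*(-5 - 4) + (5 - √(-7 - 10)) = (I*√2*(-1/11))*(-9) + (5 - √(-17)) = -I*√2/11*(-9) + (5 - I*√17) = 9*I*√2/11 + (5 - I*√17) = 5 - I*√17 + 9*I*√2/11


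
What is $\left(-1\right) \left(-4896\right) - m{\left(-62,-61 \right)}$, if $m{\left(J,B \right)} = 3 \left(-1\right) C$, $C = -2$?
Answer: $4890$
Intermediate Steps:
$m{\left(J,B \right)} = 6$ ($m{\left(J,B \right)} = 3 \left(-1\right) \left(-2\right) = \left(-3\right) \left(-2\right) = 6$)
$\left(-1\right) \left(-4896\right) - m{\left(-62,-61 \right)} = \left(-1\right) \left(-4896\right) - 6 = 4896 - 6 = 4890$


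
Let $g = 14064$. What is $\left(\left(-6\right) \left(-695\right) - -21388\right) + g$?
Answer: $39622$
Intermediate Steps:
$\left(\left(-6\right) \left(-695\right) - -21388\right) + g = \left(\left(-6\right) \left(-695\right) - -21388\right) + 14064 = \left(4170 + 21388\right) + 14064 = 25558 + 14064 = 39622$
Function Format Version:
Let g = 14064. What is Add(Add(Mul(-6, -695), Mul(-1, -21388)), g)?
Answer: 39622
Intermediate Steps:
Add(Add(Mul(-6, -695), Mul(-1, -21388)), g) = Add(Add(Mul(-6, -695), Mul(-1, -21388)), 14064) = Add(Add(4170, 21388), 14064) = Add(25558, 14064) = 39622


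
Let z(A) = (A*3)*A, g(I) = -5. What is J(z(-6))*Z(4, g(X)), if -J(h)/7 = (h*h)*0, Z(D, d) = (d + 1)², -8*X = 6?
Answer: 0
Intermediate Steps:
X = -¾ (X = -⅛*6 = -¾ ≈ -0.75000)
Z(D, d) = (1 + d)²
z(A) = 3*A² (z(A) = (3*A)*A = 3*A²)
J(h) = 0 (J(h) = -7*h*h*0 = -7*h²*0 = -7*0 = 0)
J(z(-6))*Z(4, g(X)) = 0*(1 - 5)² = 0*(-4)² = 0*16 = 0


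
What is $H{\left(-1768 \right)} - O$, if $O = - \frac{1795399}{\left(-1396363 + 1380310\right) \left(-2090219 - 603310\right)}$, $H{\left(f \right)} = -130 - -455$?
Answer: $\frac{14052748632424}{43239221037} \approx 325.0$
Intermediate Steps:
$H{\left(f \right)} = 325$ ($H{\left(f \right)} = -130 + 455 = 325$)
$O = - \frac{1795399}{43239221037}$ ($O = - \frac{1795399}{\left(-16053\right) \left(-2693529\right)} = - \frac{1795399}{43239221037} \approx -4.1522 \cdot 10^{-5}$)
$H{\left(-1768 \right)} - O = 325 - - \frac{1795399}{43239221037} = 325 + \frac{1795399}{43239221037} = \frac{14052748632424}{43239221037}$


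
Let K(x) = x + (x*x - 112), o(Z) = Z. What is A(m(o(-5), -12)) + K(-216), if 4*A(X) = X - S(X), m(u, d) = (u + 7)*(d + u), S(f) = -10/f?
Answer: 3149721/68 ≈ 46319.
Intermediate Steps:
m(u, d) = (7 + u)*(d + u)
A(X) = X/4 + 5/(2*X) (A(X) = (X - (-10)/X)/4 = (X + 10/X)/4 = X/4 + 5/(2*X))
K(x) = -112 + x + x² (K(x) = x + (x² - 112) = x + (-112 + x²) = -112 + x + x²)
A(m(o(-5), -12)) + K(-216) = (10 + ((-5)² + 7*(-12) + 7*(-5) - 12*(-5))²)/(4*((-5)² + 7*(-12) + 7*(-5) - 12*(-5))) + (-112 - 216 + (-216)²) = (10 + (25 - 84 - 35 + 60)²)/(4*(25 - 84 - 35 + 60)) + (-112 - 216 + 46656) = (¼)*(10 + (-34)²)/(-34) + 46328 = (¼)*(-1/34)*(10 + 1156) + 46328 = (¼)*(-1/34)*1166 + 46328 = -583/68 + 46328 = 3149721/68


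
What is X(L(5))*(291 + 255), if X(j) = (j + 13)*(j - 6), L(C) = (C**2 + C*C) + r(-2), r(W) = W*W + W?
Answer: 1632540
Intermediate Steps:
r(W) = W + W**2 (r(W) = W**2 + W = W + W**2)
L(C) = 2 + 2*C**2 (L(C) = (C**2 + C*C) - 2*(1 - 2) = (C**2 + C**2) - 2*(-1) = 2*C**2 + 2 = 2 + 2*C**2)
X(j) = (-6 + j)*(13 + j) (X(j) = (13 + j)*(-6 + j) = (-6 + j)*(13 + j))
X(L(5))*(291 + 255) = (-78 + (2 + 2*5**2)**2 + 7*(2 + 2*5**2))*(291 + 255) = (-78 + (2 + 2*25)**2 + 7*(2 + 2*25))*546 = (-78 + (2 + 50)**2 + 7*(2 + 50))*546 = (-78 + 52**2 + 7*52)*546 = (-78 + 2704 + 364)*546 = 2990*546 = 1632540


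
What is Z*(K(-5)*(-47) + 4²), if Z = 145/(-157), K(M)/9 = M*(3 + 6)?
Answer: -2762395/157 ≈ -17595.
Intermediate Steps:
K(M) = 81*M (K(M) = 9*(M*(3 + 6)) = 9*(M*9) = 9*(9*M) = 81*M)
Z = -145/157 (Z = 145*(-1/157) = -145/157 ≈ -0.92357)
Z*(K(-5)*(-47) + 4²) = -145*((81*(-5))*(-47) + 4²)/157 = -145*(-405*(-47) + 16)/157 = -145*(19035 + 16)/157 = -145/157*19051 = -2762395/157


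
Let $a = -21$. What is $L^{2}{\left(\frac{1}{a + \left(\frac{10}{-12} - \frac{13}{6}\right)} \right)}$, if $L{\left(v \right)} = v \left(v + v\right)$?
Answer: $\frac{1}{82944} \approx 1.2056 \cdot 10^{-5}$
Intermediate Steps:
$L{\left(v \right)} = 2 v^{2}$ ($L{\left(v \right)} = v 2 v = 2 v^{2}$)
$L^{2}{\left(\frac{1}{a + \left(\frac{10}{-12} - \frac{13}{6}\right)} \right)} = \left(2 \left(\frac{1}{-21 + \left(\frac{10}{-12} - \frac{13}{6}\right)}\right)^{2}\right)^{2} = \left(2 \left(\frac{1}{-21 + \left(10 \left(- \frac{1}{12}\right) - \frac{13}{6}\right)}\right)^{2}\right)^{2} = \left(2 \left(\frac{1}{-21 - 3}\right)^{2}\right)^{2} = \left(2 \left(\frac{1}{-24}\right)^{2}\right)^{2} = \left(2 \left(- \frac{1}{24}\right)^{2}\right)^{2} = \left(2 \cdot \frac{1}{576}\right)^{2} = \left(\frac{1}{288}\right)^{2} = \frac{1}{82944}$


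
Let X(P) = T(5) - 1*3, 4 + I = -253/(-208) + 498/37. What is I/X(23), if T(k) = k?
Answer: 82161/15392 ≈ 5.3379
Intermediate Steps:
I = 82161/7696 (I = -4 + (-253/(-208) + 498/37) = -4 + (-253*(-1/208) + 498*(1/37)) = -4 + (253/208 + 498/37) = -4 + 112945/7696 = 82161/7696 ≈ 10.676)
X(P) = 2 (X(P) = 5 - 1*3 = 5 - 3 = 2)
I/X(23) = (82161/7696)/2 = (82161/7696)*(½) = 82161/15392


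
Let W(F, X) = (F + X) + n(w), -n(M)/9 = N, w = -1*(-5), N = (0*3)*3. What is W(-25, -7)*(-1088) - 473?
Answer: 34343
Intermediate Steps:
N = 0 (N = 0*3 = 0)
w = 5
n(M) = 0 (n(M) = -9*0 = 0)
W(F, X) = F + X (W(F, X) = (F + X) + 0 = F + X)
W(-25, -7)*(-1088) - 473 = (-25 - 7)*(-1088) - 473 = -32*(-1088) - 473 = 34816 - 473 = 34343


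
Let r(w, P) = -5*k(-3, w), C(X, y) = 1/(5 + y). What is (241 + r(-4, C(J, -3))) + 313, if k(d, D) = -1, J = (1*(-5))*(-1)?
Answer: 559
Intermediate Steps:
J = 5 (J = -5*(-1) = 5)
r(w, P) = 5 (r(w, P) = -5*(-1) = 5)
(241 + r(-4, C(J, -3))) + 313 = (241 + 5) + 313 = 246 + 313 = 559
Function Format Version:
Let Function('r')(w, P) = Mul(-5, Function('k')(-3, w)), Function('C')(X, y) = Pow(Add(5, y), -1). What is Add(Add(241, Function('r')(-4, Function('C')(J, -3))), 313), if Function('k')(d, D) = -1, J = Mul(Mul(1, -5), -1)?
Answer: 559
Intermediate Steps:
J = 5 (J = Mul(-5, -1) = 5)
Function('r')(w, P) = 5 (Function('r')(w, P) = Mul(-5, -1) = 5)
Add(Add(241, Function('r')(-4, Function('C')(J, -3))), 313) = Add(Add(241, 5), 313) = Add(246, 313) = 559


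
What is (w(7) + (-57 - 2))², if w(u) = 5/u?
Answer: 166464/49 ≈ 3397.2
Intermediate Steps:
(w(7) + (-57 - 2))² = (5/7 + (-57 - 2))² = (5*(⅐) - 59)² = (5/7 - 59)² = (-408/7)² = 166464/49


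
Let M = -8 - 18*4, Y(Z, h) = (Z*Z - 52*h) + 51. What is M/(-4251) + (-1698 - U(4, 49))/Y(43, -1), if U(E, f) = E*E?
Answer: -3565027/4148976 ≈ -0.85925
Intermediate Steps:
Y(Z, h) = 51 + Z² - 52*h (Y(Z, h) = (Z² - 52*h) + 51 = 51 + Z² - 52*h)
U(E, f) = E²
M = -80 (M = -8 - 72 = -80)
M/(-4251) + (-1698 - U(4, 49))/Y(43, -1) = -80/(-4251) + (-1698 - 1*4²)/(51 + 43² - 52*(-1)) = -80*(-1/4251) + (-1698 - 1*16)/(51 + 1849 + 52) = 80/4251 + (-1698 - 16)/1952 = 80/4251 - 1714*1/1952 = 80/4251 - 857/976 = -3565027/4148976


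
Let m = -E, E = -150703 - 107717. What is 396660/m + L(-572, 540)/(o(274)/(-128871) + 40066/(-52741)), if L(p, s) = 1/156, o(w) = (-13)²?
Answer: 136024600362917/89107673142020 ≈ 1.5265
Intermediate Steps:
o(w) = 169
E = -258420
m = 258420 (m = -1*(-258420) = 258420)
L(p, s) = 1/156
396660/m + L(-572, 540)/(o(274)/(-128871) + 40066/(-52741)) = 396660/258420 + 1/(156*(169/(-128871) + 40066/(-52741))) = 396660*(1/258420) + 1/(156*(169*(-1/128871) + 40066*(-1/52741))) = 6611/4307 + 1/(156*(-169/128871 - 3082/4057)) = 6611/4307 + 1/(156*(-397866055/522829647)) = 6611/4307 + (1/156)*(-522829647/397866055) = 6611/4307 - 174276549/20689034860 = 136024600362917/89107673142020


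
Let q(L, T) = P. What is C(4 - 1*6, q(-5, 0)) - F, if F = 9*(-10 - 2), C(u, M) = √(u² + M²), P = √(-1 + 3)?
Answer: 108 + √6 ≈ 110.45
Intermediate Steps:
P = √2 ≈ 1.4142
q(L, T) = √2
C(u, M) = √(M² + u²)
F = -108 (F = 9*(-12) = -108)
C(4 - 1*6, q(-5, 0)) - F = √((√2)² + (4 - 1*6)²) - 1*(-108) = √(2 + (4 - 6)²) + 108 = √(2 + (-2)²) + 108 = √(2 + 4) + 108 = √6 + 108 = 108 + √6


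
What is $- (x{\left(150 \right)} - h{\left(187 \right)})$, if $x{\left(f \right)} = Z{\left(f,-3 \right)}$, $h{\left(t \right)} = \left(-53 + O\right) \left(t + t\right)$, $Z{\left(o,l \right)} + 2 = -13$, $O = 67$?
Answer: $5251$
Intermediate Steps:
$Z{\left(o,l \right)} = -15$ ($Z{\left(o,l \right)} = -2 - 13 = -15$)
$h{\left(t \right)} = 28 t$ ($h{\left(t \right)} = \left(-53 + 67\right) \left(t + t\right) = 14 \cdot 2 t = 28 t$)
$x{\left(f \right)} = -15$
$- (x{\left(150 \right)} - h{\left(187 \right)}) = - (-15 - 28 \cdot 187) = - (-15 - 5236) = \left(-1\right) \left(-5251\right) = 5251$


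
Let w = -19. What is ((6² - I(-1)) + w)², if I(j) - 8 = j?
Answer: 100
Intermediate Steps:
I(j) = 8 + j
((6² - I(-1)) + w)² = ((6² - (8 - 1)) - 19)² = ((36 - 1*7) - 19)² = ((36 - 7) - 19)² = (29 - 19)² = 10² = 100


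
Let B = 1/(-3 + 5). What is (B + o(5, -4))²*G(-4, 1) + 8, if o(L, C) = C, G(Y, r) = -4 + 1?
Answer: -115/4 ≈ -28.750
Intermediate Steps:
G(Y, r) = -3
B = ½ (B = 1/2 = ½ ≈ 0.50000)
(B + o(5, -4))²*G(-4, 1) + 8 = (½ - 4)²*(-3) + 8 = (-7/2)²*(-3) + 8 = (49/4)*(-3) + 8 = -147/4 + 8 = -115/4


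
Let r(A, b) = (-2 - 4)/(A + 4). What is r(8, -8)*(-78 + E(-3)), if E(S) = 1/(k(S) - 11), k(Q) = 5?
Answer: 469/12 ≈ 39.083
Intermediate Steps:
r(A, b) = -6/(4 + A)
E(S) = -1/6 (E(S) = 1/(5 - 11) = 1/(-6) = -1/6)
r(8, -8)*(-78 + E(-3)) = (-6/(4 + 8))*(-78 - 1/6) = -6/12*(-469/6) = -6*1/12*(-469/6) = -1/2*(-469/6) = 469/12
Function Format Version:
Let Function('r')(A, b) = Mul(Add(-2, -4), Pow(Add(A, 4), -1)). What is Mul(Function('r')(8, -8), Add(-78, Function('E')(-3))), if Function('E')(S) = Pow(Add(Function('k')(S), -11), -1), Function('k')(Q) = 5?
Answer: Rational(469, 12) ≈ 39.083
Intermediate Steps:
Function('r')(A, b) = Mul(-6, Pow(Add(4, A), -1))
Function('E')(S) = Rational(-1, 6) (Function('E')(S) = Pow(Add(5, -11), -1) = Pow(-6, -1) = Rational(-1, 6))
Mul(Function('r')(8, -8), Add(-78, Function('E')(-3))) = Mul(Mul(-6, Pow(Add(4, 8), -1)), Add(-78, Rational(-1, 6))) = Mul(Mul(-6, Pow(12, -1)), Rational(-469, 6)) = Mul(Mul(-6, Rational(1, 12)), Rational(-469, 6)) = Mul(Rational(-1, 2), Rational(-469, 6)) = Rational(469, 12)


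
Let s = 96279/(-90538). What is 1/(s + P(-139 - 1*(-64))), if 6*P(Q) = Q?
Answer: -45269/614002 ≈ -0.073728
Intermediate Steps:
P(Q) = Q/6
s = -96279/90538 (s = 96279*(-1/90538) = -96279/90538 ≈ -1.0634)
1/(s + P(-139 - 1*(-64))) = 1/(-96279/90538 + (-139 - 1*(-64))/6) = 1/(-96279/90538 + (-139 + 64)/6) = 1/(-96279/90538 + (⅙)*(-75)) = 1/(-96279/90538 - 25/2) = 1/(-614002/45269) = -45269/614002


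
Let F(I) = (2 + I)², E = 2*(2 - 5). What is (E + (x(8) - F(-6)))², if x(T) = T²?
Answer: 1764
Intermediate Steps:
E = -6 (E = 2*(-3) = -6)
(E + (x(8) - F(-6)))² = (-6 + (8² - (2 - 6)²))² = (-6 + (64 - 1*(-4)²))² = (-6 + (64 - 1*16))² = (-6 + (64 - 16))² = (-6 + 48)² = 42² = 1764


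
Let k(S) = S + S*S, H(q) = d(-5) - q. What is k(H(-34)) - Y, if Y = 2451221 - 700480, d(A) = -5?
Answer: -1749871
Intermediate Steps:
H(q) = -5 - q
k(S) = S + S²
Y = 1750741
k(H(-34)) - Y = (-5 - 1*(-34))*(1 + (-5 - 1*(-34))) - 1*1750741 = (-5 + 34)*(1 + (-5 + 34)) - 1750741 = 29*(1 + 29) - 1750741 = 29*30 - 1750741 = 870 - 1750741 = -1749871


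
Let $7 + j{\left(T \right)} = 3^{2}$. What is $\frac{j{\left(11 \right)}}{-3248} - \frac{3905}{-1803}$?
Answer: $\frac{6339917}{2928072} \approx 2.1652$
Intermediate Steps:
$j{\left(T \right)} = 2$ ($j{\left(T \right)} = -7 + 3^{2} = -7 + 9 = 2$)
$\frac{j{\left(11 \right)}}{-3248} - \frac{3905}{-1803} = \frac{2}{-3248} - \frac{3905}{-1803} = 2 \left(- \frac{1}{3248}\right) - - \frac{3905}{1803} = - \frac{1}{1624} + \frac{3905}{1803} = \frac{6339917}{2928072}$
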